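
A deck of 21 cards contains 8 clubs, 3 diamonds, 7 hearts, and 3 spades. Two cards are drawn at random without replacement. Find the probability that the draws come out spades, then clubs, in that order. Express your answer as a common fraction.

2/35

Multiply the probability of each draw given the previous ones:
P = 3/21 × 8/20 = 24/420 = 2/35.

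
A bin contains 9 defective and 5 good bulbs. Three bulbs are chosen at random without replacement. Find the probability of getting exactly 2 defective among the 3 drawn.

45/91

One ordering (defective drawn first) has probability 9/14 × 8/13 × 5/12 = 360/2184 = 15/91.
There are C(3,2) = 3 such orderings, each equally likely, so P = 3 × 15/91 = 45/91.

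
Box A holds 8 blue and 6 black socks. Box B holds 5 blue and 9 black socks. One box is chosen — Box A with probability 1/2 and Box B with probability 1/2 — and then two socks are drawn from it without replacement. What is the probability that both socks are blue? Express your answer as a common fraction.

From Box A: P(both blue) = (8/14)(7/13) = 4/13.
From Box B: P(both blue) = (5/14)(4/13) = 10/91.
Total probability = (1/2)(4/13) + (1/2)(10/91) = 19/91.

19/91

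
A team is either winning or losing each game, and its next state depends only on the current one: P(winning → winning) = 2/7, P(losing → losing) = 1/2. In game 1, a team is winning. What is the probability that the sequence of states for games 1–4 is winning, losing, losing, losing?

Game 1 is given. For each transition, use the conditional probability from the current state:
P(losing | winning) = 5/7; P(losing | losing) = 1/2; P(losing | losing) = 1/2.
P = 5/7 × 1/2 × 1/2 = 5/28.

5/28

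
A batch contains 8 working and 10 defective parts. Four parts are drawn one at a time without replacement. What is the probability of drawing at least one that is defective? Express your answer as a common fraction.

299/306

P(no defective) = 8/18 × 7/17 × 6/16 × 5/15 = 1680/73440 = 7/306.
P(at least one) = 1 − 7/306 = 299/306.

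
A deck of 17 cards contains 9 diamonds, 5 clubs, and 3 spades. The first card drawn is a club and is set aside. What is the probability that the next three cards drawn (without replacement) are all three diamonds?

With the first card removed, 9 diamonds remain out of 16.
P = 9/16 × 8/15 × 7/14 = 504/3360 = 3/20.

3/20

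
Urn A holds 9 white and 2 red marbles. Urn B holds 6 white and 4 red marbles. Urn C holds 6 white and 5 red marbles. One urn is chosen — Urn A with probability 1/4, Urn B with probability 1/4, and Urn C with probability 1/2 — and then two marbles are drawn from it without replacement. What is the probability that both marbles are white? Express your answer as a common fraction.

From Urn A: P(both white) = (9/11)(8/10) = 36/55.
From Urn B: P(both white) = (6/10)(5/9) = 1/3.
From Urn C: P(both white) = (6/11)(5/10) = 3/11.
Total probability = (1/4)(36/55) + (1/4)(1/3) + (1/2)(3/11) = 23/60.

23/60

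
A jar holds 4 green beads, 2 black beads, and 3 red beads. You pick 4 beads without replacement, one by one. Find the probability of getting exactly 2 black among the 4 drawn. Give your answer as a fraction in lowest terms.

One ordering (black drawn first) has probability 2/9 × 1/8 × 7/7 × 6/6 = 84/3024 = 1/36.
There are C(4,2) = 6 such orderings, each equally likely, so P = 6 × 1/36 = 1/6.

1/6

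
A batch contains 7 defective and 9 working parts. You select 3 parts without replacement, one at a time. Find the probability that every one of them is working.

P(all working) = 9/16 × 8/15 × 7/14 = 504/3360 = 3/20.

3/20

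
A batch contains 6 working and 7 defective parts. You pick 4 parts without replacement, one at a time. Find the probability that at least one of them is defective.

P(no defective) = 6/13 × 5/12 × 4/11 × 3/10 = 360/17160 = 3/143.
P(at least one) = 1 − 3/143 = 140/143.

140/143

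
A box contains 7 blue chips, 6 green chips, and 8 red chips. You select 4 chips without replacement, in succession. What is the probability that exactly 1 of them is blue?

One ordering (blue drawn first) has probability 7/21 × 14/20 × 13/19 × 12/18 = 15288/143640 = 91/855.
There are C(4,1) = 4 such orderings, each equally likely, so P = 4 × 91/855 = 364/855.

364/855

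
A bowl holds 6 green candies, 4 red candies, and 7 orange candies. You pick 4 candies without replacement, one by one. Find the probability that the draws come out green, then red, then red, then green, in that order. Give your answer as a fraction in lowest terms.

Multiply the probability of each draw given the previous ones:
P = 6/17 × 4/16 × 3/15 × 5/14 = 360/57120 = 3/476.

3/476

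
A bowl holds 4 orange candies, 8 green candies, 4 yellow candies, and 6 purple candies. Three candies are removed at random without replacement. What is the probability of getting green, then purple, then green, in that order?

2/55

Each draw changes the counts, so multiply the conditional probabilities along the sequence:
P = 8/22 × 6/21 × 7/20 = 336/9240 = 2/55.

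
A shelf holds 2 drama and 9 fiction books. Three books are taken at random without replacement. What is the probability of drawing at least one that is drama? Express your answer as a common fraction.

P(no drama) = 9/11 × 8/10 × 7/9 = 504/990 = 28/55.
P(at least one) = 1 − 28/55 = 27/55.

27/55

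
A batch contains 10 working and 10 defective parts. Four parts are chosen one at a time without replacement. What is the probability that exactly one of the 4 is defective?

80/323

One ordering (defective drawn first) has probability 10/20 × 10/19 × 9/18 × 8/17 = 7200/116280 = 20/323.
There are C(4,1) = 4 such orderings, each equally likely, so P = 4 × 20/323 = 80/323.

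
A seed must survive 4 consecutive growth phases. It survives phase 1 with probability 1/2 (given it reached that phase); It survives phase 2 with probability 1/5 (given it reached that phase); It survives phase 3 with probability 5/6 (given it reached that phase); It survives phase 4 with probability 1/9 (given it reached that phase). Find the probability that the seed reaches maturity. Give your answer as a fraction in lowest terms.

1/108

The events are sequential, so multiply the conditional probabilities:
P = 1/2 × 1/5 × 5/6 × 1/9 = 5/540 = 1/108.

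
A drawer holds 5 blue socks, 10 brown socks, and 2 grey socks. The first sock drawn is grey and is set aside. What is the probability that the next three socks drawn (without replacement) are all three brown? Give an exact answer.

With the first sock removed, 10 brown remain out of 16.
P = 10/16 × 9/15 × 8/14 = 720/3360 = 3/14.

3/14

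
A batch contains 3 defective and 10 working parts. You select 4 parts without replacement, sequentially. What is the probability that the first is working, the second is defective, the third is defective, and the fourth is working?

9/286

Each draw changes the counts, so multiply the conditional probabilities along the sequence:
P = 10/13 × 3/12 × 2/11 × 9/10 = 540/17160 = 9/286.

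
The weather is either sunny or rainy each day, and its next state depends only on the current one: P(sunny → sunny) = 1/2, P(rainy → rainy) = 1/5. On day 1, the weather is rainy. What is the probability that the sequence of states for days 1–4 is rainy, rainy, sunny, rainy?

Day 1 is given. For each transition, use the conditional probability from the current state:
P(rainy | rainy) = 1/5; P(sunny | rainy) = 4/5; P(rainy | sunny) = 1/2.
P = 1/5 × 4/5 × 1/2 = 4/50 = 2/25.

2/25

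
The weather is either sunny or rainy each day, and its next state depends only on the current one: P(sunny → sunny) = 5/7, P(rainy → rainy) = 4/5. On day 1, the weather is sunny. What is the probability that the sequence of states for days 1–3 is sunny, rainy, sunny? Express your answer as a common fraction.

2/35

Day 1 is given. For each transition, use the conditional probability from the current state:
P(rainy | sunny) = 2/7; P(sunny | rainy) = 1/5.
P = 2/7 × 1/5 = 2/35.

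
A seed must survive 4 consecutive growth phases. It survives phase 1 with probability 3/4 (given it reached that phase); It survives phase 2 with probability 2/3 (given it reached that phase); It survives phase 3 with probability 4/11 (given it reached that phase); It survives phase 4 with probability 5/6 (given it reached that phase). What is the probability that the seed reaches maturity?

5/33

The events are sequential, so multiply the conditional probabilities:
P = 3/4 × 2/3 × 4/11 × 5/6 = 120/792 = 5/33.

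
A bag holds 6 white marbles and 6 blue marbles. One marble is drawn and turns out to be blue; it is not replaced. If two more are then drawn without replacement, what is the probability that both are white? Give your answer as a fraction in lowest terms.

With the first marble removed, 6 white remain out of 11.
P = 6/11 × 5/10 = 30/110 = 3/11.

3/11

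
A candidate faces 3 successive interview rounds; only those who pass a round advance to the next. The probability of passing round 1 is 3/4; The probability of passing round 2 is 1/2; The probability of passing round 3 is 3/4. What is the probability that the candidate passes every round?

9/32

Each stage is reached only if all earlier stages succeed, so
P = 3/4 × 1/2 × 3/4 = 9/32.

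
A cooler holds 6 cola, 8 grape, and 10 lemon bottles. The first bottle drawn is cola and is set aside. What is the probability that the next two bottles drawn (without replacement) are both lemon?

With the first bottle removed, 10 lemon remain out of 23.
P = 10/23 × 9/22 = 90/506 = 45/253.

45/253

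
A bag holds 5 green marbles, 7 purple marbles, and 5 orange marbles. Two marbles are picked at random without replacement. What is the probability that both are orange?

P(all orange) = 5/17 × 4/16 = 20/272 = 5/68.

5/68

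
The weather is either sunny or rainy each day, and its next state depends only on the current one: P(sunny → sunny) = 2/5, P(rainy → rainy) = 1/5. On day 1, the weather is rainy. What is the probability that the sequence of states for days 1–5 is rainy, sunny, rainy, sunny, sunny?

96/625

Day 1 is given. For each transition, use the conditional probability from the current state:
P(sunny | rainy) = 4/5; P(rainy | sunny) = 3/5; P(sunny | rainy) = 4/5; P(sunny | sunny) = 2/5.
P = 4/5 × 3/5 × 4/5 × 2/5 = 96/625.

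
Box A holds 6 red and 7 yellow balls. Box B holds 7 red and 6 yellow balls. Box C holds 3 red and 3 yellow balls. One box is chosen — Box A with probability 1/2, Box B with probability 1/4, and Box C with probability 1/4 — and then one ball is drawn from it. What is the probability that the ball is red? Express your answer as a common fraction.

51/104

From Box A: P(red) = 6/13.
From Box B: P(red) = 7/13.
From Box C: P(red) = 3/6.
Total probability = (1/2)(6/13) + (1/4)(7/13) + (1/4)(3/6) = 51/104.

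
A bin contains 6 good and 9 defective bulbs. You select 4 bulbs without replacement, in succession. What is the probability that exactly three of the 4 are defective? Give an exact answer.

24/65

One ordering (defective drawn first) has probability 9/15 × 8/14 × 7/13 × 6/12 = 3024/32760 = 6/65.
There are C(4,3) = 4 such orderings, each equally likely, so P = 4 × 6/65 = 24/65.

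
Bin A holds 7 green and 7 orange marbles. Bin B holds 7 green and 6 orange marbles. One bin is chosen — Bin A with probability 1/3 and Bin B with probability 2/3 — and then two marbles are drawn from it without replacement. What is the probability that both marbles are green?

10/39

From Bin A: P(both green) = (7/14)(6/13) = 3/13.
From Bin B: P(both green) = (7/13)(6/12) = 7/26.
Total probability = (1/3)(3/13) + (2/3)(7/26) = 10/39.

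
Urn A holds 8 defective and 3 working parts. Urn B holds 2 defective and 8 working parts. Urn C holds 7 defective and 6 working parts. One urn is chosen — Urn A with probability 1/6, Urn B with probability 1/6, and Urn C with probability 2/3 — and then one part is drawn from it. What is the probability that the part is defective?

From Urn A: P(defective) = 8/11.
From Urn B: P(defective) = 2/10.
From Urn C: P(defective) = 7/13.
Total probability = (1/6)(8/11) + (1/6)(2/10) + (2/3)(7/13) = 2203/4290.

2203/4290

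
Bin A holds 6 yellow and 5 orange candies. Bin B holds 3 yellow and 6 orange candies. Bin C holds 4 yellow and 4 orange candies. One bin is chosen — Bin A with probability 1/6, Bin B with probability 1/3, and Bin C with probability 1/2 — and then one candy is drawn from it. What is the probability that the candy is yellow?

From Bin A: P(yellow) = 6/11.
From Bin B: P(yellow) = 3/9.
From Bin C: P(yellow) = 4/8.
Total probability = (1/6)(6/11) + (1/3)(3/9) + (1/2)(4/8) = 179/396.

179/396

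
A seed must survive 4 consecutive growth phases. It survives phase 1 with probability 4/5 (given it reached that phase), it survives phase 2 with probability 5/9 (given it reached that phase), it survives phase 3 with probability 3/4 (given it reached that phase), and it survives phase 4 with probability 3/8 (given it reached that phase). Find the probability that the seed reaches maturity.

Multiplying along the chain,
P = 4/5 × 5/9 × 3/4 × 3/8 = 180/1440 = 1/8.

1/8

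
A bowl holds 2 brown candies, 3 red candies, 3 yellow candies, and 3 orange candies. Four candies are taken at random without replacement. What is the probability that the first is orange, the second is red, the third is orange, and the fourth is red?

Each draw changes the counts, so multiply the conditional probabilities along the sequence:
P = 3/11 × 3/10 × 2/9 × 2/8 = 36/7920 = 1/220.

1/220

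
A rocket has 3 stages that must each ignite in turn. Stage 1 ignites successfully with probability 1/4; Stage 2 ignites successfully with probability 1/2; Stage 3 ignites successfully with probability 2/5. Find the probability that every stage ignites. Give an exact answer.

Multiplying along the chain,
P = 1/4 × 1/2 × 2/5 = 2/40 = 1/20.

1/20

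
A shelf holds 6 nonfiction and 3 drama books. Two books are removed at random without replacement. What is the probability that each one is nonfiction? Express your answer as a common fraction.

P(all nonfiction) = 6/9 × 5/8 = 30/72 = 5/12.

5/12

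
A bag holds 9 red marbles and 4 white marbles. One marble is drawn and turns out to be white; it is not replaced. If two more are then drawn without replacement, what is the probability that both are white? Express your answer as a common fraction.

After the first draw, 3 of the remaining 12 marbles are white.
P = 3/12 × 2/11 = 6/132 = 1/22.

1/22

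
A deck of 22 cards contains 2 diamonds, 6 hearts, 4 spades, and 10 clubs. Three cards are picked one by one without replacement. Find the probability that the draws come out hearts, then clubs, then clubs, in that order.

9/154

Multiply the probability of each draw given the previous ones:
P = 6/22 × 10/21 × 9/20 = 540/9240 = 9/154.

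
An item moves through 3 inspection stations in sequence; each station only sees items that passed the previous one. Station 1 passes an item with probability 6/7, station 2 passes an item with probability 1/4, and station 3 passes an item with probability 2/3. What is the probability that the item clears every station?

Each stage is reached only if all earlier stages succeed, so
P = 6/7 × 1/4 × 2/3 = 12/84 = 1/7.

1/7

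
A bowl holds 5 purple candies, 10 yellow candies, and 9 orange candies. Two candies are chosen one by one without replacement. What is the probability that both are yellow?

P(all yellow) = 10/24 × 9/23 = 90/552 = 15/92.

15/92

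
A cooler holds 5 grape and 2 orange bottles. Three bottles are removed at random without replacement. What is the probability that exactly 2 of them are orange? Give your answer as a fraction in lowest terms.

1/7

One ordering (orange drawn first) has probability 2/7 × 1/6 × 5/5 = 10/210 = 1/21.
There are C(3,2) = 3 such orderings, each equally likely, so P = 3 × 1/21 = 1/7.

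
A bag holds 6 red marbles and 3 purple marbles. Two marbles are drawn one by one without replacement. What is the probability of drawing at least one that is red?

P(no red) = 3/9 × 2/8 = 6/72 = 1/12.
P(at least one) = 1 − 1/12 = 11/12.

11/12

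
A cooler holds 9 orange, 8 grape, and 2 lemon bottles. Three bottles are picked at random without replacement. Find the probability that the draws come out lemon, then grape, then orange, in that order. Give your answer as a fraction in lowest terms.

Chain rule:
P = 2/19 × 8/18 × 9/17 = 144/5814 = 8/323.

8/323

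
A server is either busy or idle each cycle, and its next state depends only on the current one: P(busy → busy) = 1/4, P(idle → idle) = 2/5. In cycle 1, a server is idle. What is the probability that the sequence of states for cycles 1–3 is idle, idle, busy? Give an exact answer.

6/25

Cycle 1 is given. For each transition, use the conditional probability from the current state:
P(idle | idle) = 2/5; P(busy | idle) = 3/5.
P = 2/5 × 3/5 = 6/25.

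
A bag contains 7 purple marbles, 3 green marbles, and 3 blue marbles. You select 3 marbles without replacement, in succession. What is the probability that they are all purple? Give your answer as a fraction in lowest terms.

P(all purple) = 7/13 × 6/12 × 5/11 = 210/1716 = 35/286.

35/286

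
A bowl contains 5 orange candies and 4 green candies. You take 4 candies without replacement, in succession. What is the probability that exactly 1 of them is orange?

10/63

One ordering (orange drawn first) has probability 5/9 × 4/8 × 3/7 × 2/6 = 120/3024 = 5/126.
There are C(4,1) = 4 such orderings, each equally likely, so P = 4 × 5/126 = 10/63.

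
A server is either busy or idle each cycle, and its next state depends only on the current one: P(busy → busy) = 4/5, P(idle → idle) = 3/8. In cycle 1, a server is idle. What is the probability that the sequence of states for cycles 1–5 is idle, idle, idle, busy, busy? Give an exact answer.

Cycle 1 is given. For each transition, use the conditional probability from the current state:
P(idle | idle) = 3/8; P(idle | idle) = 3/8; P(busy | idle) = 5/8; P(busy | busy) = 4/5.
P = 3/8 × 3/8 × 5/8 × 4/5 = 180/2560 = 9/128.

9/128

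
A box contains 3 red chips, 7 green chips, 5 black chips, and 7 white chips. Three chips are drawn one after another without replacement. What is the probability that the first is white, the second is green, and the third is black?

Chain rule:
P = 7/22 × 7/21 × 5/20 = 245/9240 = 7/264.

7/264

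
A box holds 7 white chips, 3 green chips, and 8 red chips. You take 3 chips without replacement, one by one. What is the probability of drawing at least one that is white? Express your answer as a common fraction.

217/272

P(no white) = 11/18 × 10/17 × 9/16 = 990/4896 = 55/272.
P(at least one) = 1 − 55/272 = 217/272.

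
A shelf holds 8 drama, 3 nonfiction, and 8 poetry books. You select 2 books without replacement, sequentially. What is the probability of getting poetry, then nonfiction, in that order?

Chain rule:
P = 8/19 × 3/18 = 24/342 = 4/57.

4/57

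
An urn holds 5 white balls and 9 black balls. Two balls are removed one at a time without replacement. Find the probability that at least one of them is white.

55/91

P(no white) = 9/14 × 8/13 = 72/182 = 36/91.
P(at least one) = 1 − 36/91 = 55/91.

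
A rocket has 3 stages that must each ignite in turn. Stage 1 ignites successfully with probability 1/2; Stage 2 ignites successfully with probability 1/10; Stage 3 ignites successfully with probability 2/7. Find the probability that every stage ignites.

1/70

The events are sequential, so multiply the conditional probabilities:
P = 1/2 × 1/10 × 2/7 = 2/140 = 1/70.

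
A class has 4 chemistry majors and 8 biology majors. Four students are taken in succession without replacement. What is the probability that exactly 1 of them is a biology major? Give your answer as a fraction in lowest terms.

One ordering (a biology major drawn first) has probability 8/12 × 4/11 × 3/10 × 2/9 = 192/11880 = 8/495.
There are C(4,1) = 4 such orderings, each equally likely, so P = 4 × 8/495 = 32/495.

32/495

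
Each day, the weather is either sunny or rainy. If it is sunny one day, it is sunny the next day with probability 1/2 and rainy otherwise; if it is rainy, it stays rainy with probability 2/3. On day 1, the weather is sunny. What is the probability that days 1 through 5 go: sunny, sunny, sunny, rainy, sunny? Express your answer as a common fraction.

1/24

Day 1 is given. For each transition, use the conditional probability from the current state:
P(sunny | sunny) = 1/2; P(sunny | sunny) = 1/2; P(rainy | sunny) = 1/2; P(sunny | rainy) = 1/3.
P = 1/2 × 1/2 × 1/2 × 1/3 = 1/24.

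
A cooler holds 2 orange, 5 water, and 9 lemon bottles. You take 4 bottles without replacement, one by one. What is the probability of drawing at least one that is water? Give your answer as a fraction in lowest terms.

149/182

P(no water) = 11/16 × 10/15 × 9/14 × 8/13 = 7920/43680 = 33/182.
P(at least one) = 1 − 33/182 = 149/182.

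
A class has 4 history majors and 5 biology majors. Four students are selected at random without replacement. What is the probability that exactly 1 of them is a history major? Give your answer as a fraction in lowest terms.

20/63

One ordering (a history major drawn first) has probability 4/9 × 5/8 × 4/7 × 3/6 = 240/3024 = 5/63.
There are C(4,1) = 4 such orderings, each equally likely, so P = 4 × 5/63 = 20/63.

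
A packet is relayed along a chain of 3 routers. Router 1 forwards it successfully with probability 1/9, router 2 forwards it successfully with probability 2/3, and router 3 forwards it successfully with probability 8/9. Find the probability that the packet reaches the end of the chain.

The events are sequential, so multiply the conditional probabilities:
P = 1/9 × 2/3 × 8/9 = 16/243.

16/243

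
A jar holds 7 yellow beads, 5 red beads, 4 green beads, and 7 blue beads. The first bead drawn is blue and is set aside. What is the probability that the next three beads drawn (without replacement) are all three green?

1/385

With the first bead removed, 4 green remain out of 22.
P = 4/22 × 3/21 × 2/20 = 24/9240 = 1/385.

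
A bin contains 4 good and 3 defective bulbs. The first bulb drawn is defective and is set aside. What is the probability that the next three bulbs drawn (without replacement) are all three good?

1/5

With the first bulb removed, 4 good remain out of 6.
P = 4/6 × 3/5 × 2/4 = 24/120 = 1/5.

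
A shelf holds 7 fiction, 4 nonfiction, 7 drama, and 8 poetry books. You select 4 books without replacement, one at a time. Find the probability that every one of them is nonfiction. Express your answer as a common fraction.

P = 4/26 × 3/25 × 2/24 × 1/23 = 24/358800 = 1/14950.

1/14950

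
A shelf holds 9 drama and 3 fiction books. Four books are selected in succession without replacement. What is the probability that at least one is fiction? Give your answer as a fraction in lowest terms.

41/55

P(no fiction) = 9/12 × 8/11 × 7/10 × 6/9 = 3024/11880 = 14/55.
P(at least one) = 1 − 14/55 = 41/55.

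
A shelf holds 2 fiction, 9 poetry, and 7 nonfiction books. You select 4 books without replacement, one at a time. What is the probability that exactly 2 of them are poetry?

36/85

One ordering (poetry drawn first) has probability 9/18 × 8/17 × 9/16 × 8/15 = 5184/73440 = 6/85.
There are C(4,2) = 6 such orderings, each equally likely, so P = 6 × 6/85 = 36/85.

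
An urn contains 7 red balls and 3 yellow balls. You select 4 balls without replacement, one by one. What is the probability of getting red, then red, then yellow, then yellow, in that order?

1/20

Chain rule:
P = 7/10 × 6/9 × 3/8 × 2/7 = 252/5040 = 1/20.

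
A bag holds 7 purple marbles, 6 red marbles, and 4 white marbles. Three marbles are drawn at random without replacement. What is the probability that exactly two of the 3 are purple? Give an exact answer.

21/68

One ordering (purple drawn first) has probability 7/17 × 6/16 × 10/15 = 420/4080 = 7/68.
There are C(3,2) = 3 such orderings, each equally likely, so P = 3 × 7/68 = 21/68.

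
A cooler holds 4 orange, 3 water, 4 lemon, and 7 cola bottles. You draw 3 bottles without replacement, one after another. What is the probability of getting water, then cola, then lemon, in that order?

Chain rule:
P = 3/18 × 7/17 × 4/16 = 84/4896 = 7/408.

7/408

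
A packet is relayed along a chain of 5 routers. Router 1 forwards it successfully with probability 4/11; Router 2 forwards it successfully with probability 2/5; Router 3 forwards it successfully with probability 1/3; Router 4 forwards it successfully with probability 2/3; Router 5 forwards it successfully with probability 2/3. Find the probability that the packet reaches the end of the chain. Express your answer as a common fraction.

32/1485

Multiplying along the chain,
P = 4/11 × 2/5 × 1/3 × 2/3 × 2/3 = 32/1485.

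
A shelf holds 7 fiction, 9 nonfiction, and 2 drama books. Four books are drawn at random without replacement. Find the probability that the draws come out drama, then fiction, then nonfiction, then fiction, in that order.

Multiply the probability of each draw given the previous ones:
P = 2/18 × 7/17 × 9/16 × 6/15 = 756/73440 = 7/680.

7/680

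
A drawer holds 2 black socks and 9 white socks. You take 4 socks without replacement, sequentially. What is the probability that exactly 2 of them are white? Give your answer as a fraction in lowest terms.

One ordering (white drawn first) has probability 9/11 × 8/10 × 2/9 × 1/8 = 144/7920 = 1/55.
There are C(4,2) = 6 such orderings, each equally likely, so P = 6 × 1/55 = 6/55.

6/55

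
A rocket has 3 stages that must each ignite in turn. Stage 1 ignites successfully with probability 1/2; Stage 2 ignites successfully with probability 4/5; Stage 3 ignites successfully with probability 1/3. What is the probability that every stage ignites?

The events are sequential, so multiply the conditional probabilities:
P = 1/2 × 4/5 × 1/3 = 4/30 = 2/15.

2/15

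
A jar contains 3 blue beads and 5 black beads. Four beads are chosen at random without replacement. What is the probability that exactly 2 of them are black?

3/7

One ordering (black drawn first) has probability 5/8 × 4/7 × 3/6 × 2/5 = 120/1680 = 1/14.
There are C(4,2) = 6 such orderings, each equally likely, so P = 6 × 1/14 = 3/7.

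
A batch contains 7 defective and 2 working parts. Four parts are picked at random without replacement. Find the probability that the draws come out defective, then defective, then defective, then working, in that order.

Chain rule:
P = 7/9 × 6/8 × 5/7 × 2/6 = 420/3024 = 5/36.

5/36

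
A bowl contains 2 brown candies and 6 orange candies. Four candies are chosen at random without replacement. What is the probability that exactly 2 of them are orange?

3/14

One ordering (orange drawn first) has probability 6/8 × 5/7 × 2/6 × 1/5 = 60/1680 = 1/28.
There are C(4,2) = 6 such orderings, each equally likely, so P = 6 × 1/28 = 3/14.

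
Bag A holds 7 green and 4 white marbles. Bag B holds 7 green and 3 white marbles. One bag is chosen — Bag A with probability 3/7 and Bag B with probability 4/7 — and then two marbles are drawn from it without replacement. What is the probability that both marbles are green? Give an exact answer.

71/165

From Bag A: P(both green) = (7/11)(6/10) = 21/55.
From Bag B: P(both green) = (7/10)(6/9) = 7/15.
Total probability = (3/7)(21/55) + (4/7)(7/15) = 71/165.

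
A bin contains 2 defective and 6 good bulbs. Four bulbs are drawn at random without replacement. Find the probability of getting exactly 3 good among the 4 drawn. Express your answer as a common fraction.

One ordering (good drawn first) has probability 6/8 × 5/7 × 4/6 × 2/5 = 240/1680 = 1/7.
There are C(4,3) = 4 such orderings, each equally likely, so P = 4 × 1/7 = 4/7.

4/7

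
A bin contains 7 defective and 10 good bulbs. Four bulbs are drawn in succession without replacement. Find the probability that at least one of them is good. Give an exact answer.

67/68

P(no good) = 7/17 × 6/16 × 5/15 × 4/14 = 840/57120 = 1/68.
P(at least one) = 1 − 1/68 = 67/68.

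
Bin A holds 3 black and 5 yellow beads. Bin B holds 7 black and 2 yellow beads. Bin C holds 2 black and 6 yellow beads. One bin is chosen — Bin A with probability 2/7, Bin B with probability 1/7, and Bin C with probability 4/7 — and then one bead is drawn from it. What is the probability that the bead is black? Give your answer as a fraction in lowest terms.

13/36

From Bin A: P(black) = 3/8.
From Bin B: P(black) = 7/9.
From Bin C: P(black) = 2/8.
Total probability = (2/7)(3/8) + (1/7)(7/9) + (4/7)(2/8) = 13/36.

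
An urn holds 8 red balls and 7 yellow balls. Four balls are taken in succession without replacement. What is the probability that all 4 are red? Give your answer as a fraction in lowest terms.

P = 8/15 × 7/14 × 6/13 × 5/12 = 1680/32760 = 2/39.

2/39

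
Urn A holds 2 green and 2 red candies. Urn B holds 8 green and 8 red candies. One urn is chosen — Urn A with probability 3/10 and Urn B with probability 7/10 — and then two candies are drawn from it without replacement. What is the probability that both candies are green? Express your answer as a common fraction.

From Urn A: P(both green) = (2/4)(1/3) = 1/6.
From Urn B: P(both green) = (8/16)(7/15) = 7/30.
Total probability = (3/10)(1/6) + (7/10)(7/30) = 16/75.

16/75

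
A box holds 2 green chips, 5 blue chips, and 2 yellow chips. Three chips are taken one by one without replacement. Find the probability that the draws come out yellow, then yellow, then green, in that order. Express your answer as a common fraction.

1/126

Chain rule:
P = 2/9 × 1/8 × 2/7 = 4/504 = 1/126.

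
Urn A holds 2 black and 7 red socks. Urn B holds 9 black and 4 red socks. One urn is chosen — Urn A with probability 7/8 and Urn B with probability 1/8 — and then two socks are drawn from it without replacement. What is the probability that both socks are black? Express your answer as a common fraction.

307/3744

From Urn A: P(both black) = (2/9)(1/8) = 1/36.
From Urn B: P(both black) = (9/13)(8/12) = 6/13.
Total probability = (7/8)(1/36) + (1/8)(6/13) = 307/3744.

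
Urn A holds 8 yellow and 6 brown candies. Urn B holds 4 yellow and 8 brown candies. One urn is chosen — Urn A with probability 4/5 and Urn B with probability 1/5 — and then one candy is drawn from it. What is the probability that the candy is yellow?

From Urn A: P(yellow) = 8/14.
From Urn B: P(yellow) = 4/12.
Total probability = (4/5)(8/14) + (1/5)(4/12) = 11/21.

11/21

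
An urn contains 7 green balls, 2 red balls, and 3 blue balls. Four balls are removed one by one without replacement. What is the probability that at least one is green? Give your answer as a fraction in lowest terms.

P(no green) = 5/12 × 4/11 × 3/10 × 2/9 = 120/11880 = 1/99.
P(at least one) = 1 − 1/99 = 98/99.

98/99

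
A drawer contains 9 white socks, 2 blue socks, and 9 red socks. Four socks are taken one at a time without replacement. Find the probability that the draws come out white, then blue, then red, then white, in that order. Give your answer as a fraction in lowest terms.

18/1615

Chain rule:
P = 9/20 × 2/19 × 9/18 × 8/17 = 1296/116280 = 18/1615.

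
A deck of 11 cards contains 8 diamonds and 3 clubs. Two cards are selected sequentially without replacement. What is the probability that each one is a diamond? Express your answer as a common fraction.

28/55

P = 8/11 × 7/10 = 56/110 = 28/55.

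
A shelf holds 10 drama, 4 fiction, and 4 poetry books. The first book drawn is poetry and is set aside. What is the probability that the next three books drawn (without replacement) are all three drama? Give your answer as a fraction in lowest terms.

3/17

After the first draw, 10 of the remaining 17 books are drama.
P = 10/17 × 9/16 × 8/15 = 720/4080 = 3/17.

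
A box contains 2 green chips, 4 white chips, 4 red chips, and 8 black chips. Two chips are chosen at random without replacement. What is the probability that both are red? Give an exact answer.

P = 4/18 × 3/17 = 12/306 = 2/51.

2/51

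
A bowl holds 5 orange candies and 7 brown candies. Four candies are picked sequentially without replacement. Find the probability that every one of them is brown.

7/99

P = 7/12 × 6/11 × 5/10 × 4/9 = 840/11880 = 7/99.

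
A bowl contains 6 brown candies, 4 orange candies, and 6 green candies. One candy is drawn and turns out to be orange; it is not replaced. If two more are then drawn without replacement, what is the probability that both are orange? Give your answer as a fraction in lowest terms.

After the first draw, 3 of the remaining 15 candies are orange.
P = 3/15 × 2/14 = 6/210 = 1/35.

1/35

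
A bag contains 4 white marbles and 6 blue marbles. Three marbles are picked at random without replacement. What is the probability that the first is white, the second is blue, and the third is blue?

Chain rule:
P = 4/10 × 6/9 × 5/8 = 120/720 = 1/6.

1/6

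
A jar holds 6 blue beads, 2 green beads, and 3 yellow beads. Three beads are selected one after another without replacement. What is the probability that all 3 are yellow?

P = 3/11 × 2/10 × 1/9 = 6/990 = 1/165.

1/165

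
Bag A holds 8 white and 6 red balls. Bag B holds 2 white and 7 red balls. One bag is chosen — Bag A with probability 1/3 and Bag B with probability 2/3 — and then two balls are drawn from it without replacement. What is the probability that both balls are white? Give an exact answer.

85/702

From Bag A: P(both white) = (8/14)(7/13) = 4/13.
From Bag B: P(both white) = (2/9)(1/8) = 1/36.
Total probability = (1/3)(4/13) + (2/3)(1/36) = 85/702.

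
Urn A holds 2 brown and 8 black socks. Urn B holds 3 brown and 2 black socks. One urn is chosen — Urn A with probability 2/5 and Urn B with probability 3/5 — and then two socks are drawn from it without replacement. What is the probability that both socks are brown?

From Urn A: P(both brown) = (2/10)(1/9) = 1/45.
From Urn B: P(both brown) = (3/5)(2/4) = 3/10.
Total probability = (2/5)(1/45) + (3/5)(3/10) = 17/90.

17/90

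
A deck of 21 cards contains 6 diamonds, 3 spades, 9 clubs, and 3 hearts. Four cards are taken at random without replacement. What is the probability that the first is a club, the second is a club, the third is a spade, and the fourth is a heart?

3/665

Multiply the probability of each draw given the previous ones:
P = 9/21 × 8/20 × 3/19 × 3/18 = 648/143640 = 3/665.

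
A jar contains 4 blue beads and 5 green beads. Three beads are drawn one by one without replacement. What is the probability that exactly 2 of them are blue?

5/14

One ordering (blue drawn first) has probability 4/9 × 3/8 × 5/7 = 60/504 = 5/42.
There are C(3,2) = 3 such orderings, each equally likely, so P = 3 × 5/42 = 5/14.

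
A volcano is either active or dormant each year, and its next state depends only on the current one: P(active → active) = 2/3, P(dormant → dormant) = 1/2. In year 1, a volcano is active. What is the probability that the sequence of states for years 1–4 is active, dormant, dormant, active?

1/12

Year 1 is given. For each transition, use the conditional probability from the current state:
P(dormant | active) = 1/3; P(dormant | dormant) = 1/2; P(active | dormant) = 1/2.
P = 1/3 × 1/2 × 1/2 = 1/12.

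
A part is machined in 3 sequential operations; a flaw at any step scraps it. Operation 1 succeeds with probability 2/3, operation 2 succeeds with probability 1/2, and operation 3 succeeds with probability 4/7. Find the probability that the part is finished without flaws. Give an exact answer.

4/21

Each stage is reached only if all earlier stages succeed, so
P = 2/3 × 1/2 × 4/7 = 8/42 = 4/21.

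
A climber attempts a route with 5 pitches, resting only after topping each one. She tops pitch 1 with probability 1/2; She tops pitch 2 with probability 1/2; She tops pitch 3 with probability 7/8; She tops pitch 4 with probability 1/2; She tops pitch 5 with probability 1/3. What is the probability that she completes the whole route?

7/192

The events are sequential, so multiply the conditional probabilities:
P = 1/2 × 1/2 × 7/8 × 1/2 × 1/3 = 7/192.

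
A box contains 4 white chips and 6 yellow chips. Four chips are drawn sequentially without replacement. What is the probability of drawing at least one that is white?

P(no white) = 6/10 × 5/9 × 4/8 × 3/7 = 360/5040 = 1/14.
P(at least one) = 1 − 1/14 = 13/14.

13/14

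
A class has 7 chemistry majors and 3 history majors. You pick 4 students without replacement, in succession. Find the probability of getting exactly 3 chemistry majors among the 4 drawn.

1/2

One ordering (chemistry majors drawn first) has probability 7/10 × 6/9 × 5/8 × 3/7 = 630/5040 = 1/8.
There are C(4,3) = 4 such orderings, each equally likely, so P = 4 × 1/8 = 1/2.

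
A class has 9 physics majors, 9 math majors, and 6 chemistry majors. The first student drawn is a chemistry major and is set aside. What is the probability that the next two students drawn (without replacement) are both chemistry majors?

10/253

With the first student removed, 5 chemistry majors remain out of 23.
P = 5/23 × 4/22 = 20/506 = 10/253.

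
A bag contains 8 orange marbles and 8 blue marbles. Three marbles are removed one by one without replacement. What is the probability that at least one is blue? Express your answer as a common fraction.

P(no blue) = 8/16 × 7/15 × 6/14 = 336/3360 = 1/10.
P(at least one) = 1 − 1/10 = 9/10.

9/10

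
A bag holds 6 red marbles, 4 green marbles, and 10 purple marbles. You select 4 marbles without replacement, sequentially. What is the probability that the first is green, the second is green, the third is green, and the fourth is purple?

Chain rule:
P = 4/20 × 3/19 × 2/18 × 10/17 = 240/116280 = 2/969.

2/969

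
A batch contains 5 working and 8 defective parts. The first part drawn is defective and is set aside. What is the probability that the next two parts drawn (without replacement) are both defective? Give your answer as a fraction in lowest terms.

7/22

After the first draw, 7 of the remaining 12 parts are defective.
P = 7/12 × 6/11 = 42/132 = 7/22.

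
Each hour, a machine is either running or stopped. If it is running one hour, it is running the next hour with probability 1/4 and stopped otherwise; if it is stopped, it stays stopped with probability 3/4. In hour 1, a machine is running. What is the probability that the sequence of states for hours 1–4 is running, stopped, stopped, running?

9/64

Hour 1 is given. For each transition, use the conditional probability from the current state:
P(stopped | running) = 3/4; P(stopped | stopped) = 3/4; P(running | stopped) = 1/4.
P = 3/4 × 3/4 × 1/4 = 9/64.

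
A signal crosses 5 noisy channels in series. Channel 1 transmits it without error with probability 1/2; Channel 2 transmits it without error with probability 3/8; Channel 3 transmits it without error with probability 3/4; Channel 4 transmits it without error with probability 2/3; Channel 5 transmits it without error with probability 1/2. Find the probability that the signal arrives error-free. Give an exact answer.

Multiplying along the chain,
P = 1/2 × 3/8 × 3/4 × 2/3 × 1/2 = 18/384 = 3/64.

3/64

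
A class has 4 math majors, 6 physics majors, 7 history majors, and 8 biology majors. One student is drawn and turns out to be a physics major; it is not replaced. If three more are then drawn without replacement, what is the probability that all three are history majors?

With the first student removed, 7 history majors remain out of 24.
P = 7/24 × 6/23 × 5/22 = 210/12144 = 35/2024.

35/2024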